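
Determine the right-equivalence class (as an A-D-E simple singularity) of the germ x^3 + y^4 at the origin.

The Hessian of f at 0 has rank 0. Corank 2; j^3 = x^3 is a perfect cube, so E-series; the 4-jet and mu = 6 give E_6.

E_{6}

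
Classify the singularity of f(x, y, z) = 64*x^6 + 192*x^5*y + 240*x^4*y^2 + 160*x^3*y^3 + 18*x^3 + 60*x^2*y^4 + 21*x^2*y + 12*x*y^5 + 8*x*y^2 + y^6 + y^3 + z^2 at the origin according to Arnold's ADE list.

D_{7}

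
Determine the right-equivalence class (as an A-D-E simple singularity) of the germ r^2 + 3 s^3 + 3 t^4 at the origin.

The Hessian of f at 0 is [[0, 0, 0], [0, 0, 0], [0, 0, 2]] with rank 1, so corank 2. A Groebner basis of the Jacobian ideal J(f) in C{s,t,r} is {t^3, s^2, r}; counting standard monomials gives mu = 6. Corank 2; j^3 = 3*s^3 is a perfect cube, so E-series; the 4-jet and mu = 6 give E_6.

E_6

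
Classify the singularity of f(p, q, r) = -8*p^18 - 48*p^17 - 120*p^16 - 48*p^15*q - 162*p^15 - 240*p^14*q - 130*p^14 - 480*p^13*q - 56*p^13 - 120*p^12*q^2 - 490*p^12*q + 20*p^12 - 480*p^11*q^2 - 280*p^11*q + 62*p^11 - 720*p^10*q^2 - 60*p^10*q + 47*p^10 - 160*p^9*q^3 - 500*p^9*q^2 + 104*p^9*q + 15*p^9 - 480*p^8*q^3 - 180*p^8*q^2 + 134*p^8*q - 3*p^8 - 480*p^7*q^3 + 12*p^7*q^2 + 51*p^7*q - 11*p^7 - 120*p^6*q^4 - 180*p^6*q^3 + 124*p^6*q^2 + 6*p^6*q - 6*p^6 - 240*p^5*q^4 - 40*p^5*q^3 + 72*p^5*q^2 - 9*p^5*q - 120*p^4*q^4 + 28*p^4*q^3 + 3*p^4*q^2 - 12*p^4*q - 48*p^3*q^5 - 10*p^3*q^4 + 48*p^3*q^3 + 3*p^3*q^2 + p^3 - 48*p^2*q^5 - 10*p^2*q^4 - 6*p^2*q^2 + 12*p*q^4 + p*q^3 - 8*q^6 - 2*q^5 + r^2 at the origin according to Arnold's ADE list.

The Hessian of f at 0 has rank 1. Corank 2; j^3 = p^3 is a perfect cube, so E-series; the 4-jet and mu = 7 give E_7.

E_7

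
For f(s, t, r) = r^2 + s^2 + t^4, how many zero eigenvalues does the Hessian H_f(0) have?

1

Hessian at 0 has rank 2.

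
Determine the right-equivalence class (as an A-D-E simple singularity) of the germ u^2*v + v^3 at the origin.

The Hessian of f at 0 is [[0, 0], [0, 0]] with rank 0, so corank 2. A Groebner basis of the Jacobian ideal J(f) in C{u,v} is {v^3, u^2 + 3*v^2, u*v}; counting standard monomials gives mu = 4. Corank 2; j^3 = v*(u^2 + v^2) splits into three distinct lines over C (the quadratic factor has nonzero discriminant), so D_4.

D4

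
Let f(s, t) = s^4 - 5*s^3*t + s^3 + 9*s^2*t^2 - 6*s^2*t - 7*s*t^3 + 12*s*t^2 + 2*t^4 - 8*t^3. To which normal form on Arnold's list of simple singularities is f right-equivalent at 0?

E_{7}

The Hessian of f at 0 has rank 0. Corank 2; j^3 = (s - 2*t)^3 is a perfect cube, so E-series; the 4-jet and mu = 7 give E_7.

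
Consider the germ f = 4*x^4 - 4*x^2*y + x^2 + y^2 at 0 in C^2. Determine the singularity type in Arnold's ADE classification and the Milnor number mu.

Type A_1, Milnor number mu = 1.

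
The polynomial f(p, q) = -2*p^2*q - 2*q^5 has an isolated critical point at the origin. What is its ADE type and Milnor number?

The Hessian of f at 0 is [[0, 0], [0, 0]] with rank 0, so corank 2. A Groebner basis of the Jacobian ideal J(f) in C{p,q} is {p^2/5 + q^4, p^3, p*q}; counting standard monomials gives mu = 6. Corank 2; j^3 = -2*p^2*q has shape L^2 M (L != M), so D-series; mu = 6 gives D_6.

Type D6, Milnor number mu = 6.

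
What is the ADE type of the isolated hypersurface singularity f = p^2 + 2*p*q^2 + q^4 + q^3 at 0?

A_2

The Hessian of f at 0 is [[2, 0], [0, 0]] with rank 1, so corank 1. A Groebner basis of the Jacobian ideal J(f) in C{p,q} is {q^2, p}; counting standard monomials gives mu = 2. Corank 1: A-series; mu = 2 gives A_2.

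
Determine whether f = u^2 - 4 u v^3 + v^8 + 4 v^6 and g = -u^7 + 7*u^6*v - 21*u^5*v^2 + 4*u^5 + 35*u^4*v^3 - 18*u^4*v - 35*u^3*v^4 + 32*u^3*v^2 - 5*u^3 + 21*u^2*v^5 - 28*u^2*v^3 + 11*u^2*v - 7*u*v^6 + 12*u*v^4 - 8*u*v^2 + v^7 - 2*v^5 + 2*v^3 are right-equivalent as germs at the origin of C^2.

No.

The Hessian of f at 0 is [[2, 0], [0, 0]] with rank 1, so corank 1. A Groebner basis of the Jacobian ideal J(f) in C{u,v} is {u^3, u^2*v, -u/2 + v^3}; counting standard monomials gives mu = 7. Corank 1: A-series; mu = 7 gives A_7. The Hessian of g at 0 is [[0, 0], [0, 0]] with rank 0, so corank 2. A Groebner basis of the Jacobian ideal J(g) in C{u,v} is {v^3, u^2 + 2*v^2, u*v + v^2}; counting standard monomials gives mu = 4. Corank 2; j^3 = -(u - v)*(5*u^2 - 6*u*v + 2*v^2) splits into three distinct lines over C (the quadratic factor has nonzero discriminant), so D_4. f is A_7 but g is D_4, hence not right-equivalent.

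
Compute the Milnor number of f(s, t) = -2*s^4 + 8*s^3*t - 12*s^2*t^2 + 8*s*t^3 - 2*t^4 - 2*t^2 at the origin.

The Hessian of f at 0 has rank 1. Corank 1: A-series; mu = 3 gives A_3.

3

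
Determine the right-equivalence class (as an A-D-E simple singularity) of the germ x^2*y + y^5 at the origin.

D_{6}

The Hessian of f at 0 is [[0, 0], [0, 0]] with rank 0, so corank 2. A Groebner basis of the Jacobian ideal J(f) in C{x,y} is {x^2/5 + y^4, x^3, x*y}; counting standard monomials gives mu = 6. Corank 2; j^3 = x^2*y has shape L^2 M (L != M), so D-series; mu = 6 gives D_6.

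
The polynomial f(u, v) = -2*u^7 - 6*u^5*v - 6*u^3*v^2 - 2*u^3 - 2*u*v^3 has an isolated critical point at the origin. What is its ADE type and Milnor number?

Type E_{7}, Milnor number mu = 7.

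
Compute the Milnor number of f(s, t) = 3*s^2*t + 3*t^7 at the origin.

8

The Hessian of f at 0 has rank 0. Corank 2; j^3 = 3*s^2*t has shape L^2 M (L != M), so D-series; mu = 8 gives D_8.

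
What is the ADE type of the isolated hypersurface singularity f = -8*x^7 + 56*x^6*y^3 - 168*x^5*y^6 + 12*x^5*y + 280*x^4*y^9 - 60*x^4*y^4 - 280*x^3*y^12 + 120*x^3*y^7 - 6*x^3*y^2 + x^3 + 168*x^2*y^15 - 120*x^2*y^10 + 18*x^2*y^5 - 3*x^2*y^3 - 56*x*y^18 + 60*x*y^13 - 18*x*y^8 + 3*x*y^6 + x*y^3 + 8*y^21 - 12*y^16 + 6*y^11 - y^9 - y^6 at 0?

The Hessian of f at 0 has rank 0. Corank 2; j^3 = x^3 is a perfect cube, so E-series; the 4-jet and mu = 7 give E_7.

E7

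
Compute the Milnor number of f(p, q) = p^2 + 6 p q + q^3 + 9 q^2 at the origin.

2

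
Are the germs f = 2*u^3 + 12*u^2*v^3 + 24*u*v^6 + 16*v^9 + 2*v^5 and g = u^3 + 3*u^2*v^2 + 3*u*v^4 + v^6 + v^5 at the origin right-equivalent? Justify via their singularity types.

The Hessian of f at 0 is [[0, 0], [0, 0]] with rank 0, so corank 2. A Groebner basis of the Jacobian ideal J(f) in C{u,v} is {u^2/4 + u*v^3, v^4, u^3, u^2*v}; counting standard monomials gives mu = 8. Corank 2; j^3 = 2*u^3 is a perfect cube, so E-series; the 5-jet and mu = 8 give E_8. The Hessian of g at 0 is [[0, 0], [0, 0]] with rank 0, so corank 2. A Groebner basis of the Jacobian ideal J(g) in C{u,v} is {v^4, u^3, u^2/2 + u*v^2}; counting standard monomials gives mu = 8. Corank 2; j^3 = u^3 is a perfect cube, so E-series; the 5-jet and mu = 8 give E_8. Both have type E_8, hence right-equivalent.

Yes.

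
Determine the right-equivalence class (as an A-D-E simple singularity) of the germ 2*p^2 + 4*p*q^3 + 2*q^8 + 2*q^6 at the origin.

A_7

The Hessian of f at 0 is [[4, 0], [0, 0]] with rank 1, so corank 1. A Groebner basis of the Jacobian ideal J(f) in C{p,q} is {p^3, p^2*q, p + q^3}; counting standard monomials gives mu = 7. Corank 1: A-series; mu = 7 gives A_7.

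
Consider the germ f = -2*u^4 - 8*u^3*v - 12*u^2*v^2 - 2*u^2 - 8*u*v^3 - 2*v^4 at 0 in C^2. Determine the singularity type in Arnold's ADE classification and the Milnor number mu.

Type A_3, Milnor number mu = 3.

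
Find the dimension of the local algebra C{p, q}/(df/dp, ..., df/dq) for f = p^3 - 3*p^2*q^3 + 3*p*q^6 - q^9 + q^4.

6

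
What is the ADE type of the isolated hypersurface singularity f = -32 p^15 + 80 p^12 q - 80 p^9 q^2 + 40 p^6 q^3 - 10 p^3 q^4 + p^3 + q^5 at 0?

E8

The Hessian of f at 0 has rank 0. Corank 2; j^3 = p^3 is a perfect cube, so E-series; the 5-jet and mu = 8 give E_8.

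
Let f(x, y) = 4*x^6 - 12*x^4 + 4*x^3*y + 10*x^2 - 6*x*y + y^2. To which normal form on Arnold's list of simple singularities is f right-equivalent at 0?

A1

The Hessian of f at 0 is [[20, -6], [-6, 2]] with rank 2, so corank 0. A Groebner basis of the Jacobian ideal J(f) in C{x,y} is {x, y}; counting standard monomials gives mu = 1. Corank 0: nondegenerate Morse point, so A_1.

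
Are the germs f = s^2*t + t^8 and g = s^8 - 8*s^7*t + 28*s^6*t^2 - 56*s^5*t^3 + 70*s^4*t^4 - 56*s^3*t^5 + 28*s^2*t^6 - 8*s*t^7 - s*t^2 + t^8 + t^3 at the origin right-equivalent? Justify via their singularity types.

Yes.

The Hessian of f at 0 is [[0, 0], [0, 0]] with rank 0, so corank 2. A Groebner basis of the Jacobian ideal J(f) in C{s,t} is {s^2/8 + t^7, s^3, s*t}; counting standard monomials gives mu = 9. Corank 2; j^3 = s^2*t has shape L^2 M (L != M), so D-series; mu = 9 gives D_9. The Hessian of g at 0 is [[0, 0], [0, 0]] with rank 0, so corank 2. A Groebner basis of the Jacobian ideal J(g) in C{s,t} is {s^7 - t^2/8, t^3, s*t - t^2}; counting standard monomials gives mu = 9. Corank 2; j^3 = -t^2*(s - t) has shape L^2 M (L != M), so D-series; mu = 9 gives D_9. Both have type D_9, hence right-equivalent.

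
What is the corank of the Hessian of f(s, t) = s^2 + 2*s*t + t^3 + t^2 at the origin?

1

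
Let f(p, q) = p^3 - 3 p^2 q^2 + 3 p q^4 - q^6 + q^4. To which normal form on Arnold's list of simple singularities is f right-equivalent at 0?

E_{6}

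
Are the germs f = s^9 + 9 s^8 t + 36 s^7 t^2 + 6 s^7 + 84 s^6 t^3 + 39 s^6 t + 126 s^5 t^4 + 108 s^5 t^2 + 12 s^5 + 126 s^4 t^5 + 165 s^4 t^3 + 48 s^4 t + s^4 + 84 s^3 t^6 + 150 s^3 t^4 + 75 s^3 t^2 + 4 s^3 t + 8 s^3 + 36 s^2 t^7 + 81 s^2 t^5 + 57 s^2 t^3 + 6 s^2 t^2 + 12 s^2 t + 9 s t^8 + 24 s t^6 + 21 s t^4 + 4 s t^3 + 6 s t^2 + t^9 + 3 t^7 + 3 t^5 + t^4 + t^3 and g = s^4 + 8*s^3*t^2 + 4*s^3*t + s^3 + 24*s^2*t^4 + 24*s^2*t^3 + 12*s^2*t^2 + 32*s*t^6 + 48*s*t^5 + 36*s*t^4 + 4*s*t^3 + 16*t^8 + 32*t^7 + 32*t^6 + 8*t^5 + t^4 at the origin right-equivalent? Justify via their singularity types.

Yes.

The Hessian of f at 0 is [[0, 0], [0, 0]] with rank 0, so corank 2. A Groebner basis of the Jacobian ideal J(f) in C{s,t} is {t^4, s*t^2 + 2*t^3/3, s^2 + s*t + t^2/4}; counting standard monomials gives mu = 6. Corank 2; j^3 = (2*s + t)^3 is a perfect cube, so E-series; the 4-jet and mu = 6 give E_6. The Hessian of g at 0 is [[0, 0], [0, 0]] with rank 0, so corank 2. A Groebner basis of the Jacobian ideal J(g) in C{s,t} is {s^3, s^2*t, s^2/4 + s*t^2, -3*s^2/4 + t^3}; counting standard monomials gives mu = 6. Corank 2; j^3 = s^3 is a perfect cube, so E-series; the 4-jet and mu = 6 give E_6. Both have type E_6, hence right-equivalent.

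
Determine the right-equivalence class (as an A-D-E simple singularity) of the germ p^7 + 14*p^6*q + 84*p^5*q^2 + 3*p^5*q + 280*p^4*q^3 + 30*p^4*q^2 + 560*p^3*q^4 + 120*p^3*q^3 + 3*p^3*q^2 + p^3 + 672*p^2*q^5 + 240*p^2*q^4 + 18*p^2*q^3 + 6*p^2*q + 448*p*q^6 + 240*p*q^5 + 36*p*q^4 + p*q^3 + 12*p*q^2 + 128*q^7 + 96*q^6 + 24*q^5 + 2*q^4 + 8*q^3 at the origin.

E_{7}

The Hessian of f at 0 is [[0, 0], [0, 0]] with rank 0, so corank 2. A Groebner basis of the Jacobian ideal J(f) in C{p,q} is {p^3 + 6*p^2*q + 48*p^2 + 192*p*q + 192*q^2, -6*p^2 + p*q^2 - 24*p*q - 24*q^2, 3*p^2 + 12*p*q + q^3 + 12*q^2}; counting standard monomials gives mu = 7. Corank 2; j^3 = (p + 2*q)^3 is a perfect cube, so E-series; the 4-jet and mu = 7 give E_7.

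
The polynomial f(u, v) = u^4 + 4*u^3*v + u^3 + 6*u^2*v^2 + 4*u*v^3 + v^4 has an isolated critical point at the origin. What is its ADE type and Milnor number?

Type E_6, Milnor number mu = 6.

The Hessian of f at 0 has rank 0. Corank 2; j^3 = u^3 is a perfect cube, so E-series; the 4-jet and mu = 6 give E_6.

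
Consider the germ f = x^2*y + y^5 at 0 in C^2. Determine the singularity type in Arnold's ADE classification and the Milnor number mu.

The Hessian of f at 0 is [[0, 0], [0, 0]] with rank 0, so corank 2. A Groebner basis of the Jacobian ideal J(f) in C{x,y} is {x^2/5 + y^4, x^3, x*y}; counting standard monomials gives mu = 6. Corank 2; j^3 = x^2*y has shape L^2 M (L != M), so D-series; mu = 6 gives D_6.

Type D6, Milnor number mu = 6.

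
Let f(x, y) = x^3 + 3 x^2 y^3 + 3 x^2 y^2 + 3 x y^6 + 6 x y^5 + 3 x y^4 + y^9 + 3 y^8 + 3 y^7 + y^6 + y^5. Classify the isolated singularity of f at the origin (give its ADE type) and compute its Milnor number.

Type E8, Milnor number mu = 8.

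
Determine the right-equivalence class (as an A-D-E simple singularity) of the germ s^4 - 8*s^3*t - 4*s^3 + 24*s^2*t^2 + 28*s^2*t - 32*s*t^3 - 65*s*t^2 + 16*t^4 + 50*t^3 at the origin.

D_{5}

The Hessian of f at 0 is [[0, 0], [0, 0]] with rank 0, so corank 2. A Groebner basis of the Jacobian ideal J(f) in C{s,t} is {s*t^2 + 10*s*t - 25*t^2, 4*s*t + t^3 - 10*t^2, s^2 - 9*s*t/2 + 5*t^2}; counting standard monomials gives mu = 5. Corank 2; j^3 = -(s - 2*t)*(2*s - 5*t)^2 has shape L^2 M (L != M), so D-series; mu = 5 gives D_5.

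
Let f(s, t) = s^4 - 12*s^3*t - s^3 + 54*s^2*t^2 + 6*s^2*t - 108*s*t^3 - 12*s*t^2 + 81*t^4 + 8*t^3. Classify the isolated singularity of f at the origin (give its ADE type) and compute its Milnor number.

Type E6, Milnor number mu = 6.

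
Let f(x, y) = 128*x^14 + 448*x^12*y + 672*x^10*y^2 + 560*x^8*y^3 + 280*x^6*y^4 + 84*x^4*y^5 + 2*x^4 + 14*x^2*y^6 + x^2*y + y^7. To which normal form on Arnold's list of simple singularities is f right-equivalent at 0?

D8

The Hessian of f at 0 has rank 0. Corank 2; j^3 = x^2*y has shape L^2 M (L != M), so D-series; mu = 8 gives D_8.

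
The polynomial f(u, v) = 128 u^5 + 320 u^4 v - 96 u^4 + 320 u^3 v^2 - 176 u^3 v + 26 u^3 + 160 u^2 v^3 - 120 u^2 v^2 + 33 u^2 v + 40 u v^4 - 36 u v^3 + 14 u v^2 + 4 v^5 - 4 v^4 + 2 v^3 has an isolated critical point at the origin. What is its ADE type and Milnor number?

Type D_{4}, Milnor number mu = 4.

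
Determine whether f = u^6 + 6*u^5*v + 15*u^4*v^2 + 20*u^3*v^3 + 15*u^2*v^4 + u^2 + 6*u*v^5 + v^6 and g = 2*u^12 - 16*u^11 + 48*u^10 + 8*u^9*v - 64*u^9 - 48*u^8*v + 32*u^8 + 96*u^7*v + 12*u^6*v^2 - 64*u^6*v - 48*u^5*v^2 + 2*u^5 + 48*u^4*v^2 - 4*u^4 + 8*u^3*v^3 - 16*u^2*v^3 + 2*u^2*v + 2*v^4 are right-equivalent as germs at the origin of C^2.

The Hessian of f at 0 is [[2, 0], [0, 0]] with rank 1, so corank 1. A Groebner basis of the Jacobian ideal J(f) in C{u,v} is {v^5, u}; counting standard monomials gives mu = 5. Corank 1: A-series; mu = 5 gives A_5. The Hessian of g at 0 is [[0, 0], [0, 0]] with rank 0, so corank 2. A Groebner basis of the Jacobian ideal J(g) in C{u,v} is {u^3, u^2/4 + v^3, u*v}; counting standard monomials gives mu = 5. Corank 2; j^3 = 2*u^2*v has shape L^2 M (L != M), so D-series; mu = 5 gives D_5. f is A_5 but g is D_5, hence not right-equivalent.

No.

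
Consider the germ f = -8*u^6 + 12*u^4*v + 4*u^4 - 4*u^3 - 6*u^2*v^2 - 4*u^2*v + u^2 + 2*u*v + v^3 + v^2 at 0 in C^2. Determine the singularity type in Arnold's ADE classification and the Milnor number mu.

Type A2, Milnor number mu = 2.

The Hessian of f at 0 has rank 1. Corank 1: A-series; mu = 2 gives A_2.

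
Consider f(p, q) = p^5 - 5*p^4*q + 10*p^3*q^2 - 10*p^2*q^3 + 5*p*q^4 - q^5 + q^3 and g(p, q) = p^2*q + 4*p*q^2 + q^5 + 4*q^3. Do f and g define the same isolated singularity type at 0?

No.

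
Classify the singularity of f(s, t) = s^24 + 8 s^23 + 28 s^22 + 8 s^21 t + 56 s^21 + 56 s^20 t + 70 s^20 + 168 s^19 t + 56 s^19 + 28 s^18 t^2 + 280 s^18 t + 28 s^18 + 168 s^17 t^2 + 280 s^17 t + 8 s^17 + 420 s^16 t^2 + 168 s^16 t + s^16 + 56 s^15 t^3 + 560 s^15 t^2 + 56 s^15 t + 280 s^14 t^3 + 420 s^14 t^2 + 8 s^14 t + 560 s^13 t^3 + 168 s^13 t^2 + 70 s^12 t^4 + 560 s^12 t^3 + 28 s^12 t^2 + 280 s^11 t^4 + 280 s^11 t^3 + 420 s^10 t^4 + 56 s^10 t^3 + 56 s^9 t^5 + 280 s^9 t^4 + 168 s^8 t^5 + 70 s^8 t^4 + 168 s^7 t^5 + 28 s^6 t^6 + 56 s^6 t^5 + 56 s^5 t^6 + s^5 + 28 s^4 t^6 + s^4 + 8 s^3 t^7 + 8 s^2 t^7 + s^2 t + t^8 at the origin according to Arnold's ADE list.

The Hessian of f at 0 has rank 0. Corank 2; j^3 = s^2*t has shape L^2 M (L != M), so D-series; mu = 9 gives D_9.

D_{9}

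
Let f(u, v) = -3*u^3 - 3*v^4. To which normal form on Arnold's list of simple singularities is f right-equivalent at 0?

The Hessian of f at 0 is [[0, 0], [0, 0]] with rank 0, so corank 2. A Groebner basis of the Jacobian ideal J(f) in C{u,v} is {v^3, u^2}; counting standard monomials gives mu = 6. Corank 2; j^3 = -3*u^3 is a perfect cube, so E-series; the 4-jet and mu = 6 give E_6.

E_{6}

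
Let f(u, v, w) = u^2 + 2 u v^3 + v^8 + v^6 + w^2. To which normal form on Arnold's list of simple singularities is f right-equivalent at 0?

A_7

The Hessian of f at 0 is [[2, 0, 0], [0, 0, 0], [0, 0, 2]] with rank 2, so corank 1. A Groebner basis of the Jacobian ideal J(f) in C{u,v,w} is {u^3, u^2*v, u + v^3, w}; counting standard monomials gives mu = 7. Corank 1: A-series; mu = 7 gives A_7.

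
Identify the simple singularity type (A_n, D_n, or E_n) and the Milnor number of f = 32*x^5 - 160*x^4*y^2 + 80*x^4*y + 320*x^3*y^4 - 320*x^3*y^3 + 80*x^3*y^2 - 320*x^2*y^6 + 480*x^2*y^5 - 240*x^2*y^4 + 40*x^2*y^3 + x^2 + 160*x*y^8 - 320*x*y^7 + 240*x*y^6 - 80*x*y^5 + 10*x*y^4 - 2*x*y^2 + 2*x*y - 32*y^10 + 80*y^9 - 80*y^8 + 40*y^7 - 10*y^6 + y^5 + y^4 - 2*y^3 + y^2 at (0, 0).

The Hessian of f at 0 is [[2, 2], [2, 2]] with rank 1, so corank 1. A Groebner basis of the Jacobian ideal J(f) in C{x,y} is {x^2 + 2*x*y + x + y, -x + y^2 - y}; counting standard monomials gives mu = 4. Corank 1: A-series; mu = 4 gives A_4.

Type A_{4}, Milnor number mu = 4.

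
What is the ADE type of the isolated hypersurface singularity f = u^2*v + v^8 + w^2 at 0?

D9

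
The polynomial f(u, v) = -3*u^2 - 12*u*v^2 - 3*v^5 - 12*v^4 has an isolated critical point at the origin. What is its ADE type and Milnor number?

Type A4, Milnor number mu = 4.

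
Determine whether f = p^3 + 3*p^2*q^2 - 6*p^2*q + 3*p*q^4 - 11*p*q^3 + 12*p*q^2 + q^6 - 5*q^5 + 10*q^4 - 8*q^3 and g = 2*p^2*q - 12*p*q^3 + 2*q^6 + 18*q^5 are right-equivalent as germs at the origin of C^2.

The Hessian of f at 0 is [[0, 0], [0, 0]] with rank 0, so corank 2. A Groebner basis of the Jacobian ideal J(f) in C{p,q} is {-p^2 + 4*p*q + q^4 - q^3/3 - 4*q^2, p^3 + 14*p^2 - 56*p*q - 10*q^3/3 + 56*q^2, p^2*q + 13*p^2/3 - 52*p*q/3 - 23*q^3/9 + 52*q^2/3, p^2 + p*q^2 - 4*p*q - 5*q^3/3 + 4*q^2}; counting standard monomials gives mu = 7. Corank 2; j^3 = (p - 2*q)^3 is a perfect cube, so E-series; the 4-jet and mu = 7 give E_7. The Hessian of g at 0 is [[0, 0], [0, 0]] with rank 0, so corank 2. A Groebner basis of the Jacobian ideal J(g) in C{p,q} is {p^3, p^2*q + 3*p^2/2 - 9*p*q^2/2, -p*q/3 + q^3}; counting standard monomials gives mu = 7. Corank 2; j^3 = 2*p^2*q has shape L^2 M (L != M), so D-series; mu = 7 gives D_7. f is E_7 but g is D_7, hence not right-equivalent.

No.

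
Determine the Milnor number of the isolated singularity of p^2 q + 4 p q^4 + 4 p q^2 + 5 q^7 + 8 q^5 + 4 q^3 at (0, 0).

8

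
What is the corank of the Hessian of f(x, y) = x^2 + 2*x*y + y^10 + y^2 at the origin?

Hessian at 0 has rank 1.

1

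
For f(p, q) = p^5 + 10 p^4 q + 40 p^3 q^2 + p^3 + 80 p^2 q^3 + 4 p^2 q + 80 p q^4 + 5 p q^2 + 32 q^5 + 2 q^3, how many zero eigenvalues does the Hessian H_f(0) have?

2

Hessian at 0 has rank 0.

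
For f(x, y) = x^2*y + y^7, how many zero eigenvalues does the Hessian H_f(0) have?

2

Hessian at 0 has rank 0.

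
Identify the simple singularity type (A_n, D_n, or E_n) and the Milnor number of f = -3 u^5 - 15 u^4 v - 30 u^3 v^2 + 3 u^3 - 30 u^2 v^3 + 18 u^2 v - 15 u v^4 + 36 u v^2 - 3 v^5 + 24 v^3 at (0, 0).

The Hessian of f at 0 is [[0, 0], [0, 0]] with rank 0, so corank 2. A Groebner basis of the Jacobian ideal J(f) in C{u,v} is {v^5, u*v^3 + 7*v^4/4, u^2 + 4*u*v + 4*v^2}; counting standard monomials gives mu = 8. Corank 2; j^3 = 3*(u + 2*v)^3 is a perfect cube, so E-series; the 5-jet and mu = 8 give E_8.

Type E8, Milnor number mu = 8.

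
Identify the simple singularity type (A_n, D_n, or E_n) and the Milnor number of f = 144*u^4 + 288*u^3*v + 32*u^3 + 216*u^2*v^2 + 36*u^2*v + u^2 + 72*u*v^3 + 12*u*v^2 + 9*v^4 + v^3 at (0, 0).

Type A_2, Milnor number mu = 2.

The Hessian of f at 0 is [[2, 0], [0, 0]] with rank 1, so corank 1. A Groebner basis of the Jacobian ideal J(f) in C{u,v} is {v^2, u}; counting standard monomials gives mu = 2. Corank 1: A-series; mu = 2 gives A_2.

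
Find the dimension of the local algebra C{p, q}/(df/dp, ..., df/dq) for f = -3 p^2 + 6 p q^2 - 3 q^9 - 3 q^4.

The Hessian of f at 0 is [[-6, 0], [0, 0]] with rank 1, so corank 1. A Groebner basis of the Jacobian ideal J(f) in C{p,q} is {p^4, -p + q^2}; counting standard monomials gives mu = 8. Corank 1: A-series; mu = 8 gives A_8.

8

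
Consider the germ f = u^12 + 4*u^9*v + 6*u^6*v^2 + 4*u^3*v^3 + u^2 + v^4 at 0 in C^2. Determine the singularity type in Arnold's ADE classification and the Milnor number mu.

The Hessian of f at 0 has rank 1. Corank 1: A-series; mu = 3 gives A_3.

Type A3, Milnor number mu = 3.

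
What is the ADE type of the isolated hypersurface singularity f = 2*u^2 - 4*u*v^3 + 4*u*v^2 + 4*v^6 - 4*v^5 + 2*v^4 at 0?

The Hessian of f at 0 is [[4, 0], [0, 0]] with rank 1, so corank 1. A Groebner basis of the Jacobian ideal J(f) in C{u,v} is {u*v^2 + u*v + u + v^2, -u + v^3 - v^2, u^2 - u*v - u - v^2}; counting standard monomials gives mu = 5. Corank 1: A-series; mu = 5 gives A_5.

A_{5}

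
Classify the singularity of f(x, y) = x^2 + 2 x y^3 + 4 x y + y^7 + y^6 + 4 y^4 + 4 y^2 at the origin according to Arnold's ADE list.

A_6

The Hessian of f at 0 has rank 1. Corank 1: A-series; mu = 6 gives A_6.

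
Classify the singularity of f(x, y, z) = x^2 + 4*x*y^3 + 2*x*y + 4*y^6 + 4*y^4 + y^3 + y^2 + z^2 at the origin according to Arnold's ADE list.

A2

The Hessian of f at 0 is [[2, 2, 0], [2, 2, 0], [0, 0, 2]] with rank 2, so corank 1. A Groebner basis of the Jacobian ideal J(f) in C{x,y,z} is {y^2, x + y, z}; counting standard monomials gives mu = 2. Corank 1: A-series; mu = 2 gives A_2.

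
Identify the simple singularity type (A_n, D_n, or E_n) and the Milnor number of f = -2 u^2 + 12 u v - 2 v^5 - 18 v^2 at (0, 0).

Type A_{4}, Milnor number mu = 4.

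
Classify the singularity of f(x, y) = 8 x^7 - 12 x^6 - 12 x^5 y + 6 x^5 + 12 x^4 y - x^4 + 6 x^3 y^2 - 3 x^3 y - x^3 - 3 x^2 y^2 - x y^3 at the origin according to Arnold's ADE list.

The Hessian of f at 0 has rank 0. Corank 2; j^3 = -x^3 is a perfect cube, so E-series; the 4-jet and mu = 7 give E_7.

E_{7}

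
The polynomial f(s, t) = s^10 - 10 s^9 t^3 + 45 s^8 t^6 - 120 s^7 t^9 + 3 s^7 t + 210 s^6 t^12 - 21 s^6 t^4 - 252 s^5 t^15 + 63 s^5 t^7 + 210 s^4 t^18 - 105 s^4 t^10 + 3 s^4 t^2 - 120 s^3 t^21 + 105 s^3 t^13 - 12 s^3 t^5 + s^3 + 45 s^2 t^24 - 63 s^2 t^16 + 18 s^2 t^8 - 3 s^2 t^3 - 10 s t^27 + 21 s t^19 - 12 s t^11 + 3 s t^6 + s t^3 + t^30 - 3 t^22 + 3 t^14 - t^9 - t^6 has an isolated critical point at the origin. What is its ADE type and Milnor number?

Type E7, Milnor number mu = 7.

The Hessian of f at 0 is [[0, 0], [0, 0]] with rank 0, so corank 2. A Groebner basis of the Jacobian ideal J(f) in C{s,t} is {s^3, s*t^2, 3*s^2 + t^3}; counting standard monomials gives mu = 7. Corank 2; j^3 = s^3 is a perfect cube, so E-series; the 4-jet and mu = 7 give E_7.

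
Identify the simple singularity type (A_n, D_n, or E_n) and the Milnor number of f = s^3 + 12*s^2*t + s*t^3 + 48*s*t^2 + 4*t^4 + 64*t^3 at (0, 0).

The Hessian of f at 0 has rank 0. Corank 2; j^3 = (s + 4*t)^3 is a perfect cube, so E-series; the 4-jet and mu = 7 give E_7.

Type E7, Milnor number mu = 7.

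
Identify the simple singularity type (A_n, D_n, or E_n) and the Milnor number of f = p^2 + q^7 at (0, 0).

The Hessian of f at 0 is [[2, 0], [0, 0]] with rank 1, so corank 1. A Groebner basis of the Jacobian ideal J(f) in C{p,q} is {q^6, p}; counting standard monomials gives mu = 6. Corank 1: A-series; mu = 6 gives A_6.

Type A_{6}, Milnor number mu = 6.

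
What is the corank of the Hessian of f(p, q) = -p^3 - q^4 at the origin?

2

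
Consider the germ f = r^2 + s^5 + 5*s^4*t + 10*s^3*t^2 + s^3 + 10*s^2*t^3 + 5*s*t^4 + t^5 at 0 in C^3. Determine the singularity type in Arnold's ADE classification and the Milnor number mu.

Type E_8, Milnor number mu = 8.

The Hessian of f at 0 has rank 1. Corank 2; j^3 = s^3 is a perfect cube, so E-series; the 5-jet and mu = 8 give E_8.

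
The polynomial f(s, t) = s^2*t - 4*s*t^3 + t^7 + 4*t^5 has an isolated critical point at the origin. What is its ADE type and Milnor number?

Type D_8, Milnor number mu = 8.

The Hessian of f at 0 has rank 0. Corank 2; j^3 = s^2*t has shape L^2 M (L != M), so D-series; mu = 8 gives D_8.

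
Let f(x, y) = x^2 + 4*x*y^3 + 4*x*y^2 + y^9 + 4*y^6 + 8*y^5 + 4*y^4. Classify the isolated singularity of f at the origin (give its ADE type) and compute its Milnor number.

Type A_8, Milnor number mu = 8.

The Hessian of f at 0 has rank 1. Corank 1: A-series; mu = 8 gives A_8.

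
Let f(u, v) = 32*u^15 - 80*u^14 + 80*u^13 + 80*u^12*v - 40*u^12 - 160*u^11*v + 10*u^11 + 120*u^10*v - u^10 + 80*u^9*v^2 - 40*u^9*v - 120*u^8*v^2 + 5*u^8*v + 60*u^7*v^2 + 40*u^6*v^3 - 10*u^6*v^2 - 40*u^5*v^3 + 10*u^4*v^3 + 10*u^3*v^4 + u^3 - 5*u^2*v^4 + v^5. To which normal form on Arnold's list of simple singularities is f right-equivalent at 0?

E_{8}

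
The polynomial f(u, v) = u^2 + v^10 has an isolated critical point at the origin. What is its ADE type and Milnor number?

Type A_{9}, Milnor number mu = 9.

The Hessian of f at 0 has rank 1. Corank 1: A-series; mu = 9 gives A_9.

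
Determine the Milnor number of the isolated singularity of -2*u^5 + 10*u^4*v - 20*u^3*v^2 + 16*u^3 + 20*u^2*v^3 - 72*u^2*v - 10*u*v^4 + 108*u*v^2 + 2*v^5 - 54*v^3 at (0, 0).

8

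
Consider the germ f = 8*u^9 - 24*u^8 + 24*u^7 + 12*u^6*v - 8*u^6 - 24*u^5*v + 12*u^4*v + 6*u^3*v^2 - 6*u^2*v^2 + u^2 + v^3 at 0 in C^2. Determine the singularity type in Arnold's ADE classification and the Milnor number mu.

Type A_2, Milnor number mu = 2.

The Hessian of f at 0 has rank 1. Corank 1: A-series; mu = 2 gives A_2.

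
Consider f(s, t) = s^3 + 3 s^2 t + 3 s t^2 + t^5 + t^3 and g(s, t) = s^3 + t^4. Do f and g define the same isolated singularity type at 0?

The Hessian of f at 0 has rank 0. Corank 2; j^3 = (s + t)^3 is a perfect cube, so E-series; the 5-jet and mu = 8 give E_8. The Hessian of g at 0 has rank 0. Corank 2; j^3 = s^3 is a perfect cube, so E-series; the 4-jet and mu = 6 give E_6. f is E_8 but g is E_6, hence not right-equivalent.

No.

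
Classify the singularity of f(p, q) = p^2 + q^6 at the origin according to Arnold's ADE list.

A5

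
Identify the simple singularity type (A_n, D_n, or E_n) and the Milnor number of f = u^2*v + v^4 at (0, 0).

Type D5, Milnor number mu = 5.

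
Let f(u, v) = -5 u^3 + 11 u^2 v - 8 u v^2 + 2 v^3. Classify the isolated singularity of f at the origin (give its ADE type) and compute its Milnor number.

The Hessian of f at 0 is [[0, 0], [0, 0]] with rank 0, so corank 2. A Groebner basis of the Jacobian ideal J(f) in C{u,v} is {v^3, u^2 + 2*v^2, u*v + v^2}; counting standard monomials gives mu = 4. Corank 2; j^3 = -(u - v)*(5*u^2 - 6*u*v + 2*v^2) splits into three distinct lines over C (the quadratic factor has nonzero discriminant), so D_4.

Type D_{4}, Milnor number mu = 4.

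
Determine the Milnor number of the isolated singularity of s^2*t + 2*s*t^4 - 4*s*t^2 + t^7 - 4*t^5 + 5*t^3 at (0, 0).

4

The Hessian of f at 0 is [[0, 0], [0, 0]] with rank 0, so corank 2. A Groebner basis of the Jacobian ideal J(f) in C{s,t} is {t^3, s^2 - t^2, s*t - 2*t^2}; counting standard monomials gives mu = 4. Corank 2; j^3 = t*(s^2 - 4*s*t + 5*t^2) splits into three distinct lines over C (the quadratic factor has nonzero discriminant), so D_4.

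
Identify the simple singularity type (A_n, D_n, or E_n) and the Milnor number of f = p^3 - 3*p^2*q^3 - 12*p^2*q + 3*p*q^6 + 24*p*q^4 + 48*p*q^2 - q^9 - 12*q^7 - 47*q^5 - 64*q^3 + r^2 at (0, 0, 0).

Type E_{8}, Milnor number mu = 8.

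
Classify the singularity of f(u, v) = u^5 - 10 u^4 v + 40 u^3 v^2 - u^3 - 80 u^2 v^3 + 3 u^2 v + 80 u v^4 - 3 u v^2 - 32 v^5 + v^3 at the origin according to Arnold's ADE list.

The Hessian of f at 0 has rank 0. Corank 2; j^3 = -(u - v)^3 is a perfect cube, so E-series; the 5-jet and mu = 8 give E_8.

E_8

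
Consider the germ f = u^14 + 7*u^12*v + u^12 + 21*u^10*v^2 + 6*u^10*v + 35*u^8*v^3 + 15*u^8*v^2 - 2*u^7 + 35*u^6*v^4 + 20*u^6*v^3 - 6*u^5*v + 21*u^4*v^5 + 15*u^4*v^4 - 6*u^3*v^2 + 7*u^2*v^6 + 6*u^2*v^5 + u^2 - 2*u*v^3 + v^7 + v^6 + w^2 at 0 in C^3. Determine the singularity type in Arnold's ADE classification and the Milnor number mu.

Type A_6, Milnor number mu = 6.

The Hessian of f at 0 has rank 2. Corank 1: A-series; mu = 6 gives A_6.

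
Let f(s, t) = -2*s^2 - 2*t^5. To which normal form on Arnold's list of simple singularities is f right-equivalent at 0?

A_{4}

The Hessian of f at 0 has rank 1. Corank 1: A-series; mu = 4 gives A_4.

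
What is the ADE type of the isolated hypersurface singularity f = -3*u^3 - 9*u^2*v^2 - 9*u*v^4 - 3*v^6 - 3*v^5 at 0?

E8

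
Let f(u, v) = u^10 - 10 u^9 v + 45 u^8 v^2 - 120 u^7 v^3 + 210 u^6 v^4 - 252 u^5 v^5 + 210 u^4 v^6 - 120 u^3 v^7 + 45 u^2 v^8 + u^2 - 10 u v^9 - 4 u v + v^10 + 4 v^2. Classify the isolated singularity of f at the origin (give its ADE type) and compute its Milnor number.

Type A9, Milnor number mu = 9.

The Hessian of f at 0 has rank 1. Corank 1: A-series; mu = 9 gives A_9.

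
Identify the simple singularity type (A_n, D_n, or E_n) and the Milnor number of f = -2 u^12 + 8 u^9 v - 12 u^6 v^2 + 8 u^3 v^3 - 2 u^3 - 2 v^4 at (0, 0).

Type E_6, Milnor number mu = 6.

The Hessian of f at 0 has rank 0. Corank 2; j^3 = -2*u^3 is a perfect cube, so E-series; the 4-jet and mu = 6 give E_6.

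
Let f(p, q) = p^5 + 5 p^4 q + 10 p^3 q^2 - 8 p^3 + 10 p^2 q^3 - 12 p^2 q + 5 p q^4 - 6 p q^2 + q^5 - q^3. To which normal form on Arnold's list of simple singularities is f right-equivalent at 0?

E_{8}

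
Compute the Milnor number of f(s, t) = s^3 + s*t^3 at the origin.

7

The Hessian of f at 0 has rank 0. Corank 2; j^3 = s^3 is a perfect cube, so E-series; the 4-jet and mu = 7 give E_7.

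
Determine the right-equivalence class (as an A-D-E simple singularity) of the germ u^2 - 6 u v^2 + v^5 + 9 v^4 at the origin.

A_4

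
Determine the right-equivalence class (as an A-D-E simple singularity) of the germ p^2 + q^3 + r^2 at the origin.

The Hessian of f at 0 is [[2, 0, 0], [0, 0, 0], [0, 0, 2]] with rank 2, so corank 1. A Groebner basis of the Jacobian ideal J(f) in C{p,q,r} is {q^2, p, r}; counting standard monomials gives mu = 2. Corank 1: A-series; mu = 2 gives A_2.

A_2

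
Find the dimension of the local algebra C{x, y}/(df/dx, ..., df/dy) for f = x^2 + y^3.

2

The Hessian of f at 0 is [[2, 0], [0, 0]] with rank 1, so corank 1. A Groebner basis of the Jacobian ideal J(f) in C{x,y} is {y^2, x}; counting standard monomials gives mu = 2. Corank 1: A-series; mu = 2 gives A_2.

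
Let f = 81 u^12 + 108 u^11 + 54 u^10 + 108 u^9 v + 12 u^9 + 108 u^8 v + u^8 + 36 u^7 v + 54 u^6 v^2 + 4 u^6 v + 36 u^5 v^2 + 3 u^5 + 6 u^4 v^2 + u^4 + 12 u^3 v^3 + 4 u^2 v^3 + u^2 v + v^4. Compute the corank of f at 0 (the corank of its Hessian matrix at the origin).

2

Hessian at 0 has rank 0.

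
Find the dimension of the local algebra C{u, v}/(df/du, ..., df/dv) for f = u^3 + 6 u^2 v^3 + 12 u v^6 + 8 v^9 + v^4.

The Hessian of f at 0 has rank 0. Corank 2; j^3 = u^3 is a perfect cube, so E-series; the 4-jet and mu = 6 give E_6.

6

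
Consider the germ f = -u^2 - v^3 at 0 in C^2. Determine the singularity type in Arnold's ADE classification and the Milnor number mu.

The Hessian of f at 0 is [[-2, 0], [0, 0]] with rank 1, so corank 1. A Groebner basis of the Jacobian ideal J(f) in C{u,v} is {v^2, u}; counting standard monomials gives mu = 2. Corank 1: A-series; mu = 2 gives A_2.

Type A_{2}, Milnor number mu = 2.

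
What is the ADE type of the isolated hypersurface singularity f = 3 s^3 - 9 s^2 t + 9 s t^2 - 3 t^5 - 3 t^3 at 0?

E_8

The Hessian of f at 0 has rank 0. Corank 2; j^3 = 3*(s - t)^3 is a perfect cube, so E-series; the 5-jet and mu = 8 give E_8.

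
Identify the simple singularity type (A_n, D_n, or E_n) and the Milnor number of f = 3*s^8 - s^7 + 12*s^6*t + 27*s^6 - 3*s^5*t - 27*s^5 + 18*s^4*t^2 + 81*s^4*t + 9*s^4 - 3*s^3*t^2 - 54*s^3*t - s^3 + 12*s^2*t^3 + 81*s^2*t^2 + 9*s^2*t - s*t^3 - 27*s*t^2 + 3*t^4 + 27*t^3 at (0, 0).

The Hessian of f at 0 has rank 0. Corank 2; j^3 = -(s - 3*t)^3 is a perfect cube, so E-series; the 4-jet and mu = 7 give E_7.

Type E7, Milnor number mu = 7.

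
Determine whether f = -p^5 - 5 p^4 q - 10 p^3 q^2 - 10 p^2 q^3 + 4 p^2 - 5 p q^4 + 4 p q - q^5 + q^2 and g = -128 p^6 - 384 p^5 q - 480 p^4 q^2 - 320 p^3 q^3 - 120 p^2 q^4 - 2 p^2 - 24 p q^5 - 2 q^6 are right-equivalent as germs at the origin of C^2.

The Hessian of f at 0 has rank 1. Corank 1: A-series; mu = 4 gives A_4. The Hessian of g at 0 has rank 1. Corank 1: A-series; mu = 5 gives A_5. f is A_4 but g is A_5, hence not right-equivalent.

No.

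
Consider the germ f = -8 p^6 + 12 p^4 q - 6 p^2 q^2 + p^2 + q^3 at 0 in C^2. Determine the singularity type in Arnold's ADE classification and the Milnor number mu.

The Hessian of f at 0 is [[2, 0], [0, 0]] with rank 1, so corank 1. A Groebner basis of the Jacobian ideal J(f) in C{p,q} is {q^2, p}; counting standard monomials gives mu = 2. Corank 1: A-series; mu = 2 gives A_2.

Type A_{2}, Milnor number mu = 2.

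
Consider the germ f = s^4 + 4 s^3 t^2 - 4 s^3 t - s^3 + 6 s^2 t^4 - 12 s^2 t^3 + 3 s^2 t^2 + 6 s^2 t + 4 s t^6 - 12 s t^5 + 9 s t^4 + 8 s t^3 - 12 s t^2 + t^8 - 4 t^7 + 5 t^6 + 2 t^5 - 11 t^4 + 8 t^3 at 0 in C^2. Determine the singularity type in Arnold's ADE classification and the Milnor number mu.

The Hessian of f at 0 has rank 0. Corank 2; j^3 = -(s - 2*t)^3 is a perfect cube, so E-series; the 4-jet and mu = 6 give E_6.

Type E_6, Milnor number mu = 6.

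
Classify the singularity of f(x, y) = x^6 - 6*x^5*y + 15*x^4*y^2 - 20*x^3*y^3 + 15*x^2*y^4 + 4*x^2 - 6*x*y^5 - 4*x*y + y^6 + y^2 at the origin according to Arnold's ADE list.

The Hessian of f at 0 has rank 1. Corank 1: A-series; mu = 5 gives A_5.

A_{5}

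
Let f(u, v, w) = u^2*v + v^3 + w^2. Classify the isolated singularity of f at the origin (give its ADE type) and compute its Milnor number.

Type D_4, Milnor number mu = 4.

The Hessian of f at 0 has rank 1. Corank 2; j^3 = v*(u^2 + v^2) splits into three distinct lines over C (the quadratic factor has nonzero discriminant), so D_4.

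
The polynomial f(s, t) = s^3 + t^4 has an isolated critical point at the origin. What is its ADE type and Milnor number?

Type E_{6}, Milnor number mu = 6.

The Hessian of f at 0 has rank 0. Corank 2; j^3 = s^3 is a perfect cube, so E-series; the 4-jet and mu = 6 give E_6.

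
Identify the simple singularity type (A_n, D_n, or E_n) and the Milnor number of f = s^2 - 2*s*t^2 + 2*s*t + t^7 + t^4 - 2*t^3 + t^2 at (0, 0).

Type A6, Milnor number mu = 6.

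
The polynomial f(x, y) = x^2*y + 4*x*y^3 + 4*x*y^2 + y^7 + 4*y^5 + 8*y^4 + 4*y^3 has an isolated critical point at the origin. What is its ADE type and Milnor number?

Type D_8, Milnor number mu = 8.

The Hessian of f at 0 has rank 0. Corank 2; j^3 = y*(x + 2*y)^2 has shape L^2 M (L != M), so D-series; mu = 8 gives D_8.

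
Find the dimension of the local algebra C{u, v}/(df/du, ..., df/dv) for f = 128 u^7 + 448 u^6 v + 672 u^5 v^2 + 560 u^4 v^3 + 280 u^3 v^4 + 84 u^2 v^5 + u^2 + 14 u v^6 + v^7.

6

The Hessian of f at 0 is [[2, 0], [0, 0]] with rank 1, so corank 1. A Groebner basis of the Jacobian ideal J(f) in C{u,v} is {v^6, u}; counting standard monomials gives mu = 6. Corank 1: A-series; mu = 6 gives A_6.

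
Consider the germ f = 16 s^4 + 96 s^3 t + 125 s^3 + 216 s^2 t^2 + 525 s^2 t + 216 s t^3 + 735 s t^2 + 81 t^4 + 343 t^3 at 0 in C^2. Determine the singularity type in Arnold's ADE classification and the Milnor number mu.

The Hessian of f at 0 has rank 0. Corank 2; j^3 = (5*s + 7*t)^3 is a perfect cube, so E-series; the 4-jet and mu = 6 give E_6.

Type E_{6}, Milnor number mu = 6.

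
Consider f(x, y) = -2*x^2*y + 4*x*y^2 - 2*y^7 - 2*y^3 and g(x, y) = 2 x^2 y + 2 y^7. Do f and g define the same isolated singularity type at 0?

The Hessian of f at 0 is [[0, 0], [0, 0]] with rank 0, so corank 2. A Groebner basis of the Jacobian ideal J(f) in C{x,y} is {x^2/7 + y^6 - y^2/7, x^3 - y^3, x*y - y^2}; counting standard monomials gives mu = 8. Corank 2; j^3 = -2*y*(x - y)^2 has shape L^2 M (L != M), so D-series; mu = 8 gives D_8. The Hessian of g at 0 is [[0, 0], [0, 0]] with rank 0, so corank 2. A Groebner basis of the Jacobian ideal J(g) in C{x,y} is {x^2/7 + y^6, x^3, x*y}; counting standard monomials gives mu = 8. Corank 2; j^3 = 2*x^2*y has shape L^2 M (L != M), so D-series; mu = 8 gives D_8. Both have type D_8, hence right-equivalent.

Yes.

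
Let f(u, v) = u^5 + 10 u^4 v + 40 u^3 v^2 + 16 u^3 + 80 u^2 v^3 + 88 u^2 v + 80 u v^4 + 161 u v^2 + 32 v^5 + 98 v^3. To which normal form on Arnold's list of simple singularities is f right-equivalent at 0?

D6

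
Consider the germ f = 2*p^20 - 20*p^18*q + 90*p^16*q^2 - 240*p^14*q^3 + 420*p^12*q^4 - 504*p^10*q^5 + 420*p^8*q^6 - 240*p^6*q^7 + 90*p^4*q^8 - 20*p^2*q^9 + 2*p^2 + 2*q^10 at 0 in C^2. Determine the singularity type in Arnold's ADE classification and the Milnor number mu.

The Hessian of f at 0 has rank 1. Corank 1: A-series; mu = 9 gives A_9.

Type A9, Milnor number mu = 9.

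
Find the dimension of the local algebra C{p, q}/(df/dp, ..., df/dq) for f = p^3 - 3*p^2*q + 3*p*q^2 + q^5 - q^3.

8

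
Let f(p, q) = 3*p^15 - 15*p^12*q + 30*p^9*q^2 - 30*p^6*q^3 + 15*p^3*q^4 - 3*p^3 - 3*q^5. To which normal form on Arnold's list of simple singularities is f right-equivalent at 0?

The Hessian of f at 0 has rank 0. Corank 2; j^3 = -3*p^3 is a perfect cube, so E-series; the 5-jet and mu = 8 give E_8.

E_{8}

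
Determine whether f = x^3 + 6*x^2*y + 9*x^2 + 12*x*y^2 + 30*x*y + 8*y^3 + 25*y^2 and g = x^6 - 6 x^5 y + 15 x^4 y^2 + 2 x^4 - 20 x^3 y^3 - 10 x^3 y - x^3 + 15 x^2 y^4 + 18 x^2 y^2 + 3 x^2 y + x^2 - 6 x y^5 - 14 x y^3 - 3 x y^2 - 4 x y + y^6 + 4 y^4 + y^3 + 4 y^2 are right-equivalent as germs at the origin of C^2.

Yes.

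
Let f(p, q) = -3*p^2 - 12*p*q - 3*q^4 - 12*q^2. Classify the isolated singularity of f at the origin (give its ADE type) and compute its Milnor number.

Type A_3, Milnor number mu = 3.

The Hessian of f at 0 has rank 1. Corank 1: A-series; mu = 3 gives A_3.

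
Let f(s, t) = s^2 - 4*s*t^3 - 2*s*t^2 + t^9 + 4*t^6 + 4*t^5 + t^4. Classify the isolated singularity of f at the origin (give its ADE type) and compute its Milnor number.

Type A_{8}, Milnor number mu = 8.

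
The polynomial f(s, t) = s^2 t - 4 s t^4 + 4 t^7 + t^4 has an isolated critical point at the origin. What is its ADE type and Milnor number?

Type D_{5}, Milnor number mu = 5.

The Hessian of f at 0 is [[0, 0], [0, 0]] with rank 0, so corank 2. A Groebner basis of the Jacobian ideal J(f) in C{s,t} is {s^3, s^2/4 + t^3, s*t}; counting standard monomials gives mu = 5. Corank 2; j^3 = s^2*t has shape L^2 M (L != M), so D-series; mu = 5 gives D_5.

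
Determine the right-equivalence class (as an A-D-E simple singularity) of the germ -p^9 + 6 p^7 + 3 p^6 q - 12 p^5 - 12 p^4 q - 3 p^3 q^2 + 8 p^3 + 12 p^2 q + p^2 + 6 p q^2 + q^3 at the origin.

The Hessian of f at 0 is [[2, 0], [0, 0]] with rank 1, so corank 1. A Groebner basis of the Jacobian ideal J(f) in C{p,q} is {q^2, p}; counting standard monomials gives mu = 2. Corank 1: A-series; mu = 2 gives A_2.

A2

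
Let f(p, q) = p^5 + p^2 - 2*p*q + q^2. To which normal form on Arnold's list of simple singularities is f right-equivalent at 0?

A4

The Hessian of f at 0 is [[2, -2], [-2, 2]] with rank 1, so corank 1. A Groebner basis of the Jacobian ideal J(f) in C{p,q} is {q^4, p - q}; counting standard monomials gives mu = 4. Corank 1: A-series; mu = 4 gives A_4.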